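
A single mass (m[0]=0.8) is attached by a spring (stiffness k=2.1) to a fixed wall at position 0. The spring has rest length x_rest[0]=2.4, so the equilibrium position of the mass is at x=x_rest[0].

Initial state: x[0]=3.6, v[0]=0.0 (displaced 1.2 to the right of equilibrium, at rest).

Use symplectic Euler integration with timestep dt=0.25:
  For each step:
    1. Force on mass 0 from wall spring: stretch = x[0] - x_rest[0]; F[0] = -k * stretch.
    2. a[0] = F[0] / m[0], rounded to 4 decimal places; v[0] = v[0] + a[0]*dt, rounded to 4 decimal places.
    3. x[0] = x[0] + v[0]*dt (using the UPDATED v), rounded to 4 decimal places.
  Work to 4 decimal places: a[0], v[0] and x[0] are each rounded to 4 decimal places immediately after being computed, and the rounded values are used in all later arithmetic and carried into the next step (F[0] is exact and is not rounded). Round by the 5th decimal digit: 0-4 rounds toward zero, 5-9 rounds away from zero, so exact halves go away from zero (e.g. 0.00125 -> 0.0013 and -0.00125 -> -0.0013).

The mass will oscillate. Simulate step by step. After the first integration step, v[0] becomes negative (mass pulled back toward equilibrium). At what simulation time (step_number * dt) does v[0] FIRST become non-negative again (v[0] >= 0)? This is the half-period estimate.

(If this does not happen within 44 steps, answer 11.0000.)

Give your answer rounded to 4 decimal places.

Step 0: x=[3.6000] v=[0.0000]
Step 1: x=[3.4031] v=[-0.7875]
Step 2: x=[3.0417] v=[-1.4458]
Step 3: x=[2.5750] v=[-1.8669]
Step 4: x=[2.0796] v=[-1.9818]
Step 5: x=[1.6367] v=[-1.7715]
Step 6: x=[1.3191] v=[-1.2706]
Step 7: x=[1.1788] v=[-0.5613]
Step 8: x=[1.2388] v=[0.2401]
First v>=0 after going negative at step 8, time=2.0000

Answer: 2.0000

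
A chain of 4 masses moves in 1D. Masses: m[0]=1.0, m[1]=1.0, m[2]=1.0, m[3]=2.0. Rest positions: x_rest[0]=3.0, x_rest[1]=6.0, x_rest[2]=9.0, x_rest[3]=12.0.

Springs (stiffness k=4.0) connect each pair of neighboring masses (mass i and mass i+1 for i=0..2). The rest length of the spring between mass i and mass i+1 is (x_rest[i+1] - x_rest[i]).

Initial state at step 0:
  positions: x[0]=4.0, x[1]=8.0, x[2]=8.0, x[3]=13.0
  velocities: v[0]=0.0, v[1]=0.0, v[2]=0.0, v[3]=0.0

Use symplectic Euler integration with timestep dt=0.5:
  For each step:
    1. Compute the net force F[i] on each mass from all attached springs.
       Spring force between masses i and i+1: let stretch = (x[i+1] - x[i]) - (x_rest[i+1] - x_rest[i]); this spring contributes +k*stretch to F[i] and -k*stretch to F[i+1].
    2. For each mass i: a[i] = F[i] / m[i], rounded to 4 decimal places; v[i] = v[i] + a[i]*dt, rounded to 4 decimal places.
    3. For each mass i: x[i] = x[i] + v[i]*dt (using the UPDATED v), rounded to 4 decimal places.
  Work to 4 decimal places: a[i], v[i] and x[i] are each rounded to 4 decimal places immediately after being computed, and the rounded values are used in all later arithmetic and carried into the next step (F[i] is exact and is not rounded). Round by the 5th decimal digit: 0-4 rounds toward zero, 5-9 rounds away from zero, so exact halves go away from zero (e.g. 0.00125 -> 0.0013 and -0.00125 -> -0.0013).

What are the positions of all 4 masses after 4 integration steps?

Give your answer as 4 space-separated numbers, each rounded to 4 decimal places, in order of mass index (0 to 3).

Answer: 5.0000 4.0000 11.0000 13.0000

Derivation:
Step 0: x=[4.0000 8.0000 8.0000 13.0000] v=[0.0000 0.0000 0.0000 0.0000]
Step 1: x=[5.0000 4.0000 13.0000 12.0000] v=[2.0000 -8.0000 10.0000 -2.0000]
Step 2: x=[2.0000 10.0000 8.0000 13.0000] v=[-6.0000 12.0000 -10.0000 2.0000]
Step 3: x=[4.0000 6.0000 10.0000 13.0000] v=[4.0000 -8.0000 4.0000 0.0000]
Step 4: x=[5.0000 4.0000 11.0000 13.0000] v=[2.0000 -4.0000 2.0000 0.0000]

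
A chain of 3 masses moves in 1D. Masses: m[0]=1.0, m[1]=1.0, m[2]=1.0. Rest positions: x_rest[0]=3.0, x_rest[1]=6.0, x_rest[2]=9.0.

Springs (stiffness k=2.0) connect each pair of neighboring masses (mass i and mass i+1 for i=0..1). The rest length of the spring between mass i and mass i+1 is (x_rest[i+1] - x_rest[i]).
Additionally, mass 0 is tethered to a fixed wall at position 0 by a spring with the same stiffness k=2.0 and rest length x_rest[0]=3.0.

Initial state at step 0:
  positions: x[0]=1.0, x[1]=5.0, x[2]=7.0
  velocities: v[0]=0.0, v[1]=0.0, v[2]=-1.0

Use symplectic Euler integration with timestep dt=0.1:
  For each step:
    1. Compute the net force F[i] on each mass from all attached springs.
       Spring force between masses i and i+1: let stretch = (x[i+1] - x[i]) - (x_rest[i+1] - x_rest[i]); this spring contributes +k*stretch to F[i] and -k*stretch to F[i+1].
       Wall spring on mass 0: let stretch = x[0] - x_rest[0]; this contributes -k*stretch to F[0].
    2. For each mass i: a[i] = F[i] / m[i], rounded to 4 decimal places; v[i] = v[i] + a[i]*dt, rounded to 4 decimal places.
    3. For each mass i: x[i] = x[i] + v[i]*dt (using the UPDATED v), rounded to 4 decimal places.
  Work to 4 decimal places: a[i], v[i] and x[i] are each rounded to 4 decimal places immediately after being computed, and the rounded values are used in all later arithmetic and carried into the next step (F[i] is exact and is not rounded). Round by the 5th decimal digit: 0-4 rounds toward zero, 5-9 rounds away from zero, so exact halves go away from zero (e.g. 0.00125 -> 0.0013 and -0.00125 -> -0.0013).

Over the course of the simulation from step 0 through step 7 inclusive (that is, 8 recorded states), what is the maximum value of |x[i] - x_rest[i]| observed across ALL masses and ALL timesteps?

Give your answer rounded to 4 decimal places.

Step 0: x=[1.0000 5.0000 7.0000] v=[0.0000 0.0000 -1.0000]
Step 1: x=[1.0600 4.9600 6.9200] v=[0.6000 -0.4000 -0.8000]
Step 2: x=[1.1768 4.8812 6.8608] v=[1.1680 -0.7880 -0.5920]
Step 3: x=[1.3442 4.7679 6.8220] v=[1.6735 -1.1330 -0.3879]
Step 4: x=[1.5531 4.6272 6.8021] v=[2.0894 -1.4069 -0.1987]
Step 5: x=[1.7925 4.4685 6.7987] v=[2.3936 -1.5867 -0.0337]
Step 6: x=[2.0495 4.3029 6.8087] v=[2.5703 -1.6559 0.1003]
Step 7: x=[2.3106 4.1424 6.8286] v=[2.6111 -1.6054 0.1991]
Max displacement = 2.2013

Answer: 2.2013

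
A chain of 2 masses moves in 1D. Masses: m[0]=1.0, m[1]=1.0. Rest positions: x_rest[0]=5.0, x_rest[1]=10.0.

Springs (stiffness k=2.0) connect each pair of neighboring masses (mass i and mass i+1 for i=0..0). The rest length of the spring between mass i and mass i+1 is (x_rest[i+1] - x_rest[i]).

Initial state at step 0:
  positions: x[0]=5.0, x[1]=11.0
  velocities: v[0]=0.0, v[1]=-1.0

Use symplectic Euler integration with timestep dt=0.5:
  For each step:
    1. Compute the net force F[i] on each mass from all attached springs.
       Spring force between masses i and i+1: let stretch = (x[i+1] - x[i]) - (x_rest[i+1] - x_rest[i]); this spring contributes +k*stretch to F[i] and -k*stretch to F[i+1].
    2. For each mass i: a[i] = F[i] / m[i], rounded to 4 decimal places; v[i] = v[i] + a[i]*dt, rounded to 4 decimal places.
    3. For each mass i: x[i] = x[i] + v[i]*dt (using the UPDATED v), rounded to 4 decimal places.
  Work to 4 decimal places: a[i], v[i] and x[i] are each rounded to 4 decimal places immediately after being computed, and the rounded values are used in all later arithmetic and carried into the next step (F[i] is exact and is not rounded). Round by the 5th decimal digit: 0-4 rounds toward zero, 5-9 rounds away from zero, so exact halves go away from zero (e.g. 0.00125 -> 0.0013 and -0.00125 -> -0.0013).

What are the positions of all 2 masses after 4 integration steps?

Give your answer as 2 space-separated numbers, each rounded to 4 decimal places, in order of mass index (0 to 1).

Answer: 4.2500 9.7500

Derivation:
Step 0: x=[5.0000 11.0000] v=[0.0000 -1.0000]
Step 1: x=[5.5000 10.0000] v=[1.0000 -2.0000]
Step 2: x=[5.7500 9.2500] v=[0.5000 -1.5000]
Step 3: x=[5.2500 9.2500] v=[-1.0000 0.0000]
Step 4: x=[4.2500 9.7500] v=[-2.0000 1.0000]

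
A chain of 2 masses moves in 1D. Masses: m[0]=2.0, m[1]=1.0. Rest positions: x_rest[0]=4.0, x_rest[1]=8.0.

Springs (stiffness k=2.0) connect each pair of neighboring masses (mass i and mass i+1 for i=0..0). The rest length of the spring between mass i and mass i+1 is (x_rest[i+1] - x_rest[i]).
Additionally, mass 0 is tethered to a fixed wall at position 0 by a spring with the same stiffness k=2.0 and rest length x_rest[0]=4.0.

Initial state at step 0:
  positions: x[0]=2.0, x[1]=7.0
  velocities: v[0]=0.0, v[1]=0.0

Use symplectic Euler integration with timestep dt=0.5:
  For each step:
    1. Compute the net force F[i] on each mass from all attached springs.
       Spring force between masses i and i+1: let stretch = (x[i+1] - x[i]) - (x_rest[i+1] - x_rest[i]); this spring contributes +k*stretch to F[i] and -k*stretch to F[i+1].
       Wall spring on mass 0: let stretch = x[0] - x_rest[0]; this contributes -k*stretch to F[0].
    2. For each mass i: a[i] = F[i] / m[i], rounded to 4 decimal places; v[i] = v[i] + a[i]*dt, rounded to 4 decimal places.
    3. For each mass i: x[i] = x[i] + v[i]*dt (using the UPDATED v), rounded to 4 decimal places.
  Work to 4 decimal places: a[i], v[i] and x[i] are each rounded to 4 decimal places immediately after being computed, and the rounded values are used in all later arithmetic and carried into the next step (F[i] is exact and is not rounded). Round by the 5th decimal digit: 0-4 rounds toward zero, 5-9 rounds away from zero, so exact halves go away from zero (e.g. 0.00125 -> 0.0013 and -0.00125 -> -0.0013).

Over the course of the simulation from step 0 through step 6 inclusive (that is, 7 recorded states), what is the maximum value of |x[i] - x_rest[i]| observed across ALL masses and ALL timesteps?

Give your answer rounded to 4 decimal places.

Step 0: x=[2.0000 7.0000] v=[0.0000 0.0000]
Step 1: x=[2.7500 6.5000] v=[1.5000 -1.0000]
Step 2: x=[3.7500 6.1250] v=[2.0000 -0.7500]
Step 3: x=[4.4063 6.5625] v=[1.3125 0.8750]
Step 4: x=[4.5001 7.9219] v=[0.1875 2.7188]
Step 5: x=[4.3243 9.5704] v=[-0.3517 3.2970]
Step 6: x=[4.3789 10.5959] v=[0.1092 2.0509]
Max displacement = 2.5959

Answer: 2.5959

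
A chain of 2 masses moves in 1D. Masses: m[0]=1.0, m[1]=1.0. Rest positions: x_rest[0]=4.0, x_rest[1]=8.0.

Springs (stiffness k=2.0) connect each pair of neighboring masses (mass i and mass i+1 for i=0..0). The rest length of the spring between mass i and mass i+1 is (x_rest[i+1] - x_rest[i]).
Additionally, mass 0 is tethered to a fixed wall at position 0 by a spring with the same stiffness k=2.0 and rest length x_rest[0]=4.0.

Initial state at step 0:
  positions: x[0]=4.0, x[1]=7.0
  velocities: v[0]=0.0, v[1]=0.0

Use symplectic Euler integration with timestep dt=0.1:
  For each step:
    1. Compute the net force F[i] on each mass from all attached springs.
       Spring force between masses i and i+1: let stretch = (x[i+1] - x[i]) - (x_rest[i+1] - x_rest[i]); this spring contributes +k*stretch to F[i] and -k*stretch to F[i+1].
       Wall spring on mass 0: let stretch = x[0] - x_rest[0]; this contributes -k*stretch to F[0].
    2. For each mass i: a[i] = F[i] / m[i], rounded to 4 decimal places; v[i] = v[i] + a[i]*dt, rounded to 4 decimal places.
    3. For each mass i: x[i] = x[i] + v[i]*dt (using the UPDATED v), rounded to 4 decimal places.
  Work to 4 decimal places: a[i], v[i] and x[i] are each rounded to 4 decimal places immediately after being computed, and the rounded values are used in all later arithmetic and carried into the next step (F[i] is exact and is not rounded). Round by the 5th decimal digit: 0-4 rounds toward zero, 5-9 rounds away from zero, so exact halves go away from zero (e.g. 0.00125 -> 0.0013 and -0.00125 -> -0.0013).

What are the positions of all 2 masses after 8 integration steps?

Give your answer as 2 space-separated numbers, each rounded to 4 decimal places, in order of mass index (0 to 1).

Step 0: x=[4.0000 7.0000] v=[0.0000 0.0000]
Step 1: x=[3.9800 7.0200] v=[-0.2000 0.2000]
Step 2: x=[3.9412 7.0592] v=[-0.3880 0.3920]
Step 3: x=[3.8859 7.1160] v=[-0.5526 0.5684]
Step 4: x=[3.8175 7.1882] v=[-0.6838 0.7224]
Step 5: x=[3.7402 7.2730] v=[-0.7732 0.8483]
Step 6: x=[3.6587 7.3672] v=[-0.8147 0.9417]
Step 7: x=[3.5782 7.4672] v=[-0.8047 1.0000]
Step 8: x=[3.5040 7.5694] v=[-0.7425 1.0222]

Answer: 3.5040 7.5694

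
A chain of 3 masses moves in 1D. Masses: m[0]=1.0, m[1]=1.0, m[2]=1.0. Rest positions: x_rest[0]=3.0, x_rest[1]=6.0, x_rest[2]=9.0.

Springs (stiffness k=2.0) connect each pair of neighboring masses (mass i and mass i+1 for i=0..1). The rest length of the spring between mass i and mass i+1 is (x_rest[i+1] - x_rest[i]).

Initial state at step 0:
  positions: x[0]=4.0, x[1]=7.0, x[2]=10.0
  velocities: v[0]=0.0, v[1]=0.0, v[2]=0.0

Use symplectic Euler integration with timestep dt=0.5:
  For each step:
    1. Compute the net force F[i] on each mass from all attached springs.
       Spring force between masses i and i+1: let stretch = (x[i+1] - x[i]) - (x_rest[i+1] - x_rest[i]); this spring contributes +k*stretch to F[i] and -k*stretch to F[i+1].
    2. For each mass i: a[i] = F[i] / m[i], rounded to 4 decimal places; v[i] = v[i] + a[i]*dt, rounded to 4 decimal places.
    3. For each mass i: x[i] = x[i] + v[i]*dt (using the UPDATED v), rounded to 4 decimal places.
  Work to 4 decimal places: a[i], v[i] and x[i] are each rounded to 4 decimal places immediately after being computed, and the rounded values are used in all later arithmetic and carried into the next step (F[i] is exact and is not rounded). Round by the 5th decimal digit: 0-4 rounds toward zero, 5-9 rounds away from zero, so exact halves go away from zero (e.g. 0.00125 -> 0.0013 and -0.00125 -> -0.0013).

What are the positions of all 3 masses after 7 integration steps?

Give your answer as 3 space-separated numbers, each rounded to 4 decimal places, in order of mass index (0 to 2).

Answer: 4.0000 7.0000 10.0000

Derivation:
Step 0: x=[4.0000 7.0000 10.0000] v=[0.0000 0.0000 0.0000]
Step 1: x=[4.0000 7.0000 10.0000] v=[0.0000 0.0000 0.0000]
Step 2: x=[4.0000 7.0000 10.0000] v=[0.0000 0.0000 0.0000]
Step 3: x=[4.0000 7.0000 10.0000] v=[0.0000 0.0000 0.0000]
Step 4: x=[4.0000 7.0000 10.0000] v=[0.0000 0.0000 0.0000]
Step 5: x=[4.0000 7.0000 10.0000] v=[0.0000 0.0000 0.0000]
Step 6: x=[4.0000 7.0000 10.0000] v=[0.0000 0.0000 0.0000]
Step 7: x=[4.0000 7.0000 10.0000] v=[0.0000 0.0000 0.0000]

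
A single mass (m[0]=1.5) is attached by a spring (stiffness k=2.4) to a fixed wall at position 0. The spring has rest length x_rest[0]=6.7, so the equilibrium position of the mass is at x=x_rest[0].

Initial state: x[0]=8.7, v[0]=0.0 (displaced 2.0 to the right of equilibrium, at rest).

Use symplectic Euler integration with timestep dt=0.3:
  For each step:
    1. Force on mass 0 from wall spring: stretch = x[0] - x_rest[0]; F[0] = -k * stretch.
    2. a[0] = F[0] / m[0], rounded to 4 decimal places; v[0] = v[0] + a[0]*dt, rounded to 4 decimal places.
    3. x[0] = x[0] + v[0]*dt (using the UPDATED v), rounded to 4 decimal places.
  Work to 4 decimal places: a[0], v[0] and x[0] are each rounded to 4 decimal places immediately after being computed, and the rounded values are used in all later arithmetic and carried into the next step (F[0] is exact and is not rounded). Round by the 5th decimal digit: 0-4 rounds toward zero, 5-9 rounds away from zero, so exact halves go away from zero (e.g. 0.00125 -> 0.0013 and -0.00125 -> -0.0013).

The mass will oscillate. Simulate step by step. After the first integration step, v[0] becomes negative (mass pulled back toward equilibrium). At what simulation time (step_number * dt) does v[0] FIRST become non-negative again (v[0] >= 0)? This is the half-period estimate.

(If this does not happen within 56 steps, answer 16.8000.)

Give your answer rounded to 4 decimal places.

Step 0: x=[8.7000] v=[0.0000]
Step 1: x=[8.4120] v=[-0.9600]
Step 2: x=[7.8775] v=[-1.7818]
Step 3: x=[7.1734] v=[-2.3470]
Step 4: x=[6.4011] v=[-2.5742]
Step 5: x=[5.6719] v=[-2.4307]
Step 6: x=[5.0907] v=[-1.9372]
Step 7: x=[4.7413] v=[-1.1647]
Step 8: x=[4.6740] v=[-0.2245]
Step 9: x=[4.8984] v=[0.7480]
First v>=0 after going negative at step 9, time=2.7000

Answer: 2.7000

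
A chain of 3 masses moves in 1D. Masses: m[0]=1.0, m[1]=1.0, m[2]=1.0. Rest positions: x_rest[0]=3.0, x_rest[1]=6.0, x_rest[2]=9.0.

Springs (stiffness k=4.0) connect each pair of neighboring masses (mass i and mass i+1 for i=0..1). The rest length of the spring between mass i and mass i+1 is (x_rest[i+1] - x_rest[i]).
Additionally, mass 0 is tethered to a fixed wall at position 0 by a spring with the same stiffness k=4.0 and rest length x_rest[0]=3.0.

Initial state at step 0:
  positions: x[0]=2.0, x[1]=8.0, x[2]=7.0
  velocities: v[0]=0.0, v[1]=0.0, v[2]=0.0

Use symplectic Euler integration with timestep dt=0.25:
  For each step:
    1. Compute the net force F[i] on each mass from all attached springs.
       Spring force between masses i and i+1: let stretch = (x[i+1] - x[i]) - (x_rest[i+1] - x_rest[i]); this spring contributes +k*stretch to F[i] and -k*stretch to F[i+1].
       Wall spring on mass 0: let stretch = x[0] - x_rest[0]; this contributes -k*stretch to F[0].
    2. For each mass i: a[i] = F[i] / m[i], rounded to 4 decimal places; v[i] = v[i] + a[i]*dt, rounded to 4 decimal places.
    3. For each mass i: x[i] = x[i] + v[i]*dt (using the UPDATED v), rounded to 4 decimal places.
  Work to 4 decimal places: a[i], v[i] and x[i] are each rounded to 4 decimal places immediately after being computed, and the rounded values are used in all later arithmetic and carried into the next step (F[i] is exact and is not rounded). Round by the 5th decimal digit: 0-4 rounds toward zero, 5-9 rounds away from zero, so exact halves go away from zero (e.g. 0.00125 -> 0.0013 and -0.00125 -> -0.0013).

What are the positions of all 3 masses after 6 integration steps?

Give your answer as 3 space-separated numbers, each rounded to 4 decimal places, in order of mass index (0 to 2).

Step 0: x=[2.0000 8.0000 7.0000] v=[0.0000 0.0000 0.0000]
Step 1: x=[3.0000 6.2500 8.0000] v=[4.0000 -7.0000 4.0000]
Step 2: x=[4.0625 4.1250 9.3125] v=[4.2500 -8.5000 5.2500]
Step 3: x=[4.1250 3.2813 10.0781] v=[0.2500 -3.3750 3.0625]
Step 4: x=[2.9453 4.3477 9.8945] v=[-4.7187 4.2655 -0.7343]
Step 5: x=[1.3799 6.4502 9.0742] v=[-6.2616 8.4099 -3.2811]
Step 6: x=[0.7371 7.9411 8.3479] v=[-2.5712 5.9636 -2.9051]

Answer: 0.7371 7.9411 8.3479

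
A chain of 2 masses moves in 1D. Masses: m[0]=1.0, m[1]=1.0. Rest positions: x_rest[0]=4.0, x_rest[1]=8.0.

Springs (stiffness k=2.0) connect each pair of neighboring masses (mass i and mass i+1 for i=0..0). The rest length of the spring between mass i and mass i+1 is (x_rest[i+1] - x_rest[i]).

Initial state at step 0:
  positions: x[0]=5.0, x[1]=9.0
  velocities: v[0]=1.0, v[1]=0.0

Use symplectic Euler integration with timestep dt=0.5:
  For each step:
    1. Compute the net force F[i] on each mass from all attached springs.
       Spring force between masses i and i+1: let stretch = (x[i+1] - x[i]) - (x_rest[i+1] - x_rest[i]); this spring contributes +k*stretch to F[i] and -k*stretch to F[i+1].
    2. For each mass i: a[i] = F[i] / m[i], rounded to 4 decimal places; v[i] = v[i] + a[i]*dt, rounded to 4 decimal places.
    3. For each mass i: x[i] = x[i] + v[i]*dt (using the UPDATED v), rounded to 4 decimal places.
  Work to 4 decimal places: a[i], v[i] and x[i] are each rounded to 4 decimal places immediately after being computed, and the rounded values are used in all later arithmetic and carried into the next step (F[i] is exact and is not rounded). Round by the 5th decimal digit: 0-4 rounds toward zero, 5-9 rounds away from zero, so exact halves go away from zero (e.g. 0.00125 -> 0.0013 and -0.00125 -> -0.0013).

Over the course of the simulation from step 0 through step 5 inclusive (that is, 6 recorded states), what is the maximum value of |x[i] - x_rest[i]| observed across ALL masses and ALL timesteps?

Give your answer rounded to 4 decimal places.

Step 0: x=[5.0000 9.0000] v=[1.0000 0.0000]
Step 1: x=[5.5000 9.0000] v=[1.0000 0.0000]
Step 2: x=[5.7500 9.2500] v=[0.5000 0.5000]
Step 3: x=[5.7500 9.7500] v=[0.0000 1.0000]
Step 4: x=[5.7500 10.2500] v=[0.0000 1.0000]
Step 5: x=[6.0000 10.5000] v=[0.5000 0.5000]
Max displacement = 2.5000

Answer: 2.5000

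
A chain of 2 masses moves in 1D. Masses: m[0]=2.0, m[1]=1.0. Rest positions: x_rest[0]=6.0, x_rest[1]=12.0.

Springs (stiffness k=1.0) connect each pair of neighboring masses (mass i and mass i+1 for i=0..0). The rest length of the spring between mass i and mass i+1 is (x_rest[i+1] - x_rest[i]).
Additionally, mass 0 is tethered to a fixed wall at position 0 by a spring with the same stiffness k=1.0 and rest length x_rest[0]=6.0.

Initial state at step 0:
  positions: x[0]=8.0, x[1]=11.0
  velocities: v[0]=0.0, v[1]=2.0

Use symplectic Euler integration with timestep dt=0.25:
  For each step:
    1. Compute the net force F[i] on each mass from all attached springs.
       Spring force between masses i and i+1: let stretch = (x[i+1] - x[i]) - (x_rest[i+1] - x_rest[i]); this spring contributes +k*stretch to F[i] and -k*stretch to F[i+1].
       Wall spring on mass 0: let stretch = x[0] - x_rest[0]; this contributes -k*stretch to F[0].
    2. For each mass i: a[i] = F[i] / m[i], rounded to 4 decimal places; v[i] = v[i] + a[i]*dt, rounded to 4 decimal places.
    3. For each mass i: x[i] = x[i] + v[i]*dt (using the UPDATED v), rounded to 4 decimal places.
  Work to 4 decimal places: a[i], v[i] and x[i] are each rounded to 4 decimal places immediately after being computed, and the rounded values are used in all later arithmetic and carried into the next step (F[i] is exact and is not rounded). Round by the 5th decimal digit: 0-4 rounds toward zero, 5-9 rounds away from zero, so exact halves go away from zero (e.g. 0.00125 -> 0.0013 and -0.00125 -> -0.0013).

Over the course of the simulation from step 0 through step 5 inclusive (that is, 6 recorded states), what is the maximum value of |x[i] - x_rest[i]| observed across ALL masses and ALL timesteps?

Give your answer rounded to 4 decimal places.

Step 0: x=[8.0000 11.0000] v=[0.0000 2.0000]
Step 1: x=[7.8438 11.6875] v=[-0.6250 2.7500]
Step 2: x=[7.5626 12.5098] v=[-1.1250 3.2891]
Step 3: x=[7.1996 13.3979] v=[-1.4519 3.5523]
Step 4: x=[6.8053 14.2736] v=[-1.5771 3.5027]
Step 5: x=[6.4318 15.0575] v=[-1.4942 3.1356]
Max displacement = 3.0575

Answer: 3.0575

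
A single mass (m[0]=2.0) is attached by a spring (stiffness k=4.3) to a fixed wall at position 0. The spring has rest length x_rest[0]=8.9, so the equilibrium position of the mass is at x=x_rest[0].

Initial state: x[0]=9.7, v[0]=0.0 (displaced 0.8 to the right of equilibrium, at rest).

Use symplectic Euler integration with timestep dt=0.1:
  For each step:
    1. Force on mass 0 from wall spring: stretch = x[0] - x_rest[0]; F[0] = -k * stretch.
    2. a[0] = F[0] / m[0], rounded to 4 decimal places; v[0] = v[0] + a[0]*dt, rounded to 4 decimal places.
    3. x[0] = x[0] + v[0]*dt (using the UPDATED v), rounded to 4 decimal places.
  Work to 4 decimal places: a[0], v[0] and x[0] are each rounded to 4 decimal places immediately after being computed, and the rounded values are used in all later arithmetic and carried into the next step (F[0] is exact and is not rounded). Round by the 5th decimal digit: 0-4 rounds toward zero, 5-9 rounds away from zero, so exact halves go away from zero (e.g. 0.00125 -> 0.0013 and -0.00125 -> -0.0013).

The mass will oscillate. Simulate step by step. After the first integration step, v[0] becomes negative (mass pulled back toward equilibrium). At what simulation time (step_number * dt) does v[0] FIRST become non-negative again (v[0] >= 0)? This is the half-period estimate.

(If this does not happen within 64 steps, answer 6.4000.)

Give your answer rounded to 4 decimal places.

Answer: 2.2000

Derivation:
Step 0: x=[9.7000] v=[0.0000]
Step 1: x=[9.6828] v=[-0.1720]
Step 2: x=[9.6488] v=[-0.3403]
Step 3: x=[9.5987] v=[-0.5013]
Step 4: x=[9.5336] v=[-0.6515]
Step 5: x=[9.4548] v=[-0.7877]
Step 6: x=[9.3641] v=[-0.9070]
Step 7: x=[9.2634] v=[-1.0068]
Step 8: x=[9.1549] v=[-1.0849]
Step 9: x=[9.0409] v=[-1.1397]
Step 10: x=[8.9239] v=[-1.1700]
Step 11: x=[8.8064] v=[-1.1751]
Step 12: x=[8.6909] v=[-1.1550]
Step 13: x=[8.5799] v=[-1.1100]
Step 14: x=[8.4758] v=[-1.0412]
Step 15: x=[8.3808] v=[-0.9500]
Step 16: x=[8.2970] v=[-0.8384]
Step 17: x=[8.2261] v=[-0.7088]
Step 18: x=[8.1697] v=[-0.5639]
Step 19: x=[8.1290] v=[-0.4069]
Step 20: x=[8.1049] v=[-0.2411]
Step 21: x=[8.0979] v=[-0.0702]
Step 22: x=[8.1081] v=[0.1023]
First v>=0 after going negative at step 22, time=2.2000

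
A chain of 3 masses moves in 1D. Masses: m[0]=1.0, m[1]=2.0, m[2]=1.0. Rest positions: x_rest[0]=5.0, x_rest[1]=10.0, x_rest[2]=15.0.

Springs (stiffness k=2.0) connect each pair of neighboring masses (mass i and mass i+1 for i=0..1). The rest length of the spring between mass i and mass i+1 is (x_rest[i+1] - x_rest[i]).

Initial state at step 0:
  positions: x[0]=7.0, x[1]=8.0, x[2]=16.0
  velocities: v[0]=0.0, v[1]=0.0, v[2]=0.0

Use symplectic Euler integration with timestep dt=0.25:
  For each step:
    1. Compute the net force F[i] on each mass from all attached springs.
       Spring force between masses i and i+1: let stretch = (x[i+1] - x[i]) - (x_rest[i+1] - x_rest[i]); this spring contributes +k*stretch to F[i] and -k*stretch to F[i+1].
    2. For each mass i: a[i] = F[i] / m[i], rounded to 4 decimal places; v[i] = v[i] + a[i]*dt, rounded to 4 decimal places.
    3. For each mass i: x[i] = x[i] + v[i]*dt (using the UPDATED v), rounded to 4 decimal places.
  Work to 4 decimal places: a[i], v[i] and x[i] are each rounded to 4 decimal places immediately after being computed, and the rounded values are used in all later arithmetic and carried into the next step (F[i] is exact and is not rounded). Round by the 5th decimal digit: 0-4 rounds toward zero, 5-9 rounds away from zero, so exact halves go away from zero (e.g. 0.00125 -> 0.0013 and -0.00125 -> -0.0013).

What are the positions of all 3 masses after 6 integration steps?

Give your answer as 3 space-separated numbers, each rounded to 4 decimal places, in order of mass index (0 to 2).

Step 0: x=[7.0000 8.0000 16.0000] v=[0.0000 0.0000 0.0000]
Step 1: x=[6.5000 8.4375 15.6250] v=[-2.0000 1.7500 -1.5000]
Step 2: x=[5.6172 9.2031 14.9766] v=[-3.5313 3.0625 -2.5938]
Step 3: x=[4.5576 10.1055 14.2315] v=[-4.2384 3.6094 -2.9806]
Step 4: x=[3.5665 10.9190 13.5956] v=[-3.9645 3.2539 -2.5436]
Step 5: x=[2.8694 11.4402 13.2501] v=[-2.7883 2.0849 -1.3819]
Step 6: x=[2.6187 11.5389 13.3034] v=[-1.0029 0.3947 0.2132]

Answer: 2.6187 11.5389 13.3034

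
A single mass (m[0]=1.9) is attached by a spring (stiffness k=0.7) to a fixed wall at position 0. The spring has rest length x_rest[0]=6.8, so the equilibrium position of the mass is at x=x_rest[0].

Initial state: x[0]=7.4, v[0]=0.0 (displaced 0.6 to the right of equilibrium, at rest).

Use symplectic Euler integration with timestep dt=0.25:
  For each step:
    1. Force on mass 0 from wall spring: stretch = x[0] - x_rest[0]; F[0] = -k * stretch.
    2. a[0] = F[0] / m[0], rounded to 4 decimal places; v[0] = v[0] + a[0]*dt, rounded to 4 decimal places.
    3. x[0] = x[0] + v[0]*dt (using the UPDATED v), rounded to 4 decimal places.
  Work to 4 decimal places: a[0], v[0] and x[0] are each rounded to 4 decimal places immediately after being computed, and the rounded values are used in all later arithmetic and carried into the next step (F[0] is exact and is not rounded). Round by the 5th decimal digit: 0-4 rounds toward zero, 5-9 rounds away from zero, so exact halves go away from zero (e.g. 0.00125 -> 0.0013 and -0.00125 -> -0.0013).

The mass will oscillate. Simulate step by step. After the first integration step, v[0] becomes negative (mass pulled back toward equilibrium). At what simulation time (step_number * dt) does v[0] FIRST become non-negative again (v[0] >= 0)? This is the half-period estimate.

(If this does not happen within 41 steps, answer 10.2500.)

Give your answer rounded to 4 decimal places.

Step 0: x=[7.4000] v=[0.0000]
Step 1: x=[7.3862] v=[-0.0553]
Step 2: x=[7.3589] v=[-0.1093]
Step 3: x=[7.3187] v=[-0.1608]
Step 4: x=[7.2666] v=[-0.2086]
Step 5: x=[7.2037] v=[-0.2516]
Step 6: x=[7.1315] v=[-0.2888]
Step 7: x=[7.0517] v=[-0.3193]
Step 8: x=[6.9661] v=[-0.3425]
Step 9: x=[6.8767] v=[-0.3578]
Step 10: x=[6.7855] v=[-0.3649]
Step 11: x=[6.6946] v=[-0.3636]
Step 12: x=[6.6061] v=[-0.3539]
Step 13: x=[6.5221] v=[-0.3361]
Step 14: x=[6.4445] v=[-0.3105]
Step 15: x=[6.3751] v=[-0.2778]
Step 16: x=[6.3154] v=[-0.2387]
Step 17: x=[6.2669] v=[-0.1941]
Step 18: x=[6.2307] v=[-0.1450]
Step 19: x=[6.2076] v=[-0.0926]
Step 20: x=[6.1981] v=[-0.0380]
Step 21: x=[6.2025] v=[0.0175]
First v>=0 after going negative at step 21, time=5.2500

Answer: 5.2500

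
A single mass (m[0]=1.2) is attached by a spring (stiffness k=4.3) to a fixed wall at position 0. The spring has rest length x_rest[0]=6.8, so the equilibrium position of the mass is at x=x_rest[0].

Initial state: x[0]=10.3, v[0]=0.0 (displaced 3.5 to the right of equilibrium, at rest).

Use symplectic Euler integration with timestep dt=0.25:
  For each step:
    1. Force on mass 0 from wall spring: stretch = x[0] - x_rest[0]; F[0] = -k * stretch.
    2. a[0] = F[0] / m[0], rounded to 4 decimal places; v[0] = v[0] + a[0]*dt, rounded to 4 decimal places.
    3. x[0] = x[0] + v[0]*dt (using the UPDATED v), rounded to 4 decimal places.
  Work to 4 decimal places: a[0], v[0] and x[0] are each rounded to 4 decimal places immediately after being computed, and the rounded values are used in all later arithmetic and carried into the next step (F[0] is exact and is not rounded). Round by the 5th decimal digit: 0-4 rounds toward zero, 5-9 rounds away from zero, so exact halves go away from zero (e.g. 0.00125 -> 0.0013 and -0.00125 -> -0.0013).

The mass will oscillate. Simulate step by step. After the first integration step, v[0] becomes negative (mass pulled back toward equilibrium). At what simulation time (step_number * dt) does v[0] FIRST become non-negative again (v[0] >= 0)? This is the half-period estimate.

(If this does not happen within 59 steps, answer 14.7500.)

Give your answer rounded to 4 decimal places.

Step 0: x=[10.3000] v=[0.0000]
Step 1: x=[9.5162] v=[-3.1354]
Step 2: x=[8.1240] v=[-5.5687]
Step 3: x=[6.4353] v=[-6.7548]
Step 4: x=[4.8283] v=[-6.4281]
Step 5: x=[3.6629] v=[-4.6618]
Step 6: x=[3.2000] v=[-1.8515]
Step 7: x=[3.5434] v=[1.3735]
First v>=0 after going negative at step 7, time=1.7500

Answer: 1.7500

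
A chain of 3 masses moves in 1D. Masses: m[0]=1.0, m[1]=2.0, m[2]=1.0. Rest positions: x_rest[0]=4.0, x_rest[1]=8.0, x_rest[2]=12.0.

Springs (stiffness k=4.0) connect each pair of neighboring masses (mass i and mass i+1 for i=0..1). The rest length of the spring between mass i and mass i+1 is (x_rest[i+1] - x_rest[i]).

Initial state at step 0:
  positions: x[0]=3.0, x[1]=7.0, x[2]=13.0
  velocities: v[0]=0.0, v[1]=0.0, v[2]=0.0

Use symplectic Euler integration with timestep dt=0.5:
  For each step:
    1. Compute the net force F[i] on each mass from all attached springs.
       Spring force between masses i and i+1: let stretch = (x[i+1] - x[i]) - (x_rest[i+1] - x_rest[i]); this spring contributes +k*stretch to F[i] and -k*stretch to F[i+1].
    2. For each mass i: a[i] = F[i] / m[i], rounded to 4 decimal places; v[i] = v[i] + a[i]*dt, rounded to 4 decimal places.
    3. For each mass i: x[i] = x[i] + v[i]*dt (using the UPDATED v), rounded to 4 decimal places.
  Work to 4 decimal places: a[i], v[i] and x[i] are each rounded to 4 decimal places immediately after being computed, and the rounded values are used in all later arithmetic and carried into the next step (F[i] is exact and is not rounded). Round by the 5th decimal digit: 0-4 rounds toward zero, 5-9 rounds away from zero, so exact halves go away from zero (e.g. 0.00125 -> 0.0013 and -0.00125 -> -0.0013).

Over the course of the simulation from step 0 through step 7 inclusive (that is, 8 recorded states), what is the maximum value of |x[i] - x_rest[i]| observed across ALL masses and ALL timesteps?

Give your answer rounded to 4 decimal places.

Answer: 2.0000

Derivation:
Step 0: x=[3.0000 7.0000 13.0000] v=[0.0000 0.0000 0.0000]
Step 1: x=[3.0000 8.0000 11.0000] v=[0.0000 2.0000 -4.0000]
Step 2: x=[4.0000 8.0000 10.0000] v=[2.0000 0.0000 -2.0000]
Step 3: x=[5.0000 7.0000 11.0000] v=[2.0000 -2.0000 2.0000]
Step 4: x=[4.0000 7.0000 12.0000] v=[-2.0000 0.0000 2.0000]
Step 5: x=[2.0000 8.0000 12.0000] v=[-4.0000 2.0000 0.0000]
Step 6: x=[2.0000 8.0000 12.0000] v=[0.0000 0.0000 0.0000]
Step 7: x=[4.0000 7.0000 12.0000] v=[4.0000 -2.0000 0.0000]
Max displacement = 2.0000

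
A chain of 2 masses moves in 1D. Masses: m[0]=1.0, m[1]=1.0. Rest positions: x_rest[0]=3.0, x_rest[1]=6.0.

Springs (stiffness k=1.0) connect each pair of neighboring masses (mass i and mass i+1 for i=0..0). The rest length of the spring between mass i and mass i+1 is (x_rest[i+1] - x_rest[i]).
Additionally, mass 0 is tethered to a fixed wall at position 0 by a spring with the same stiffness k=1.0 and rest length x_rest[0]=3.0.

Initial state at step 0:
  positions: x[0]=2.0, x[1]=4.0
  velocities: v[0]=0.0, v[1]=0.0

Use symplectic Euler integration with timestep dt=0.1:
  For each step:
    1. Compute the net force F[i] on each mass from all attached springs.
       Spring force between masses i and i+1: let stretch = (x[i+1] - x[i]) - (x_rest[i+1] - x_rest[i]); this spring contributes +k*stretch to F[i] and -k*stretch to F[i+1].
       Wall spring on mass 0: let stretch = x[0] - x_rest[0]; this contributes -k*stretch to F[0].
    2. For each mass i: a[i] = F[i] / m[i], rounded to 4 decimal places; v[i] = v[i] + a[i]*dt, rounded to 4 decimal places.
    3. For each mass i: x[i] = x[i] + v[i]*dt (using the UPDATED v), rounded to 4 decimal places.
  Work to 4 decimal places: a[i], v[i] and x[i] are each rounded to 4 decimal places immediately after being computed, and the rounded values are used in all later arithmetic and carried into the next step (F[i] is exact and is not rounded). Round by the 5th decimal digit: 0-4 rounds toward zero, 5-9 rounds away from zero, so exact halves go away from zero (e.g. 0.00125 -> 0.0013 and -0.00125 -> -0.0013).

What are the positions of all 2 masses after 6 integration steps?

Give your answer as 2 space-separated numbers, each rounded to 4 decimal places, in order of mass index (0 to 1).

Answer: 2.0069 4.2031

Derivation:
Step 0: x=[2.0000 4.0000] v=[0.0000 0.0000]
Step 1: x=[2.0000 4.0100] v=[0.0000 0.1000]
Step 2: x=[2.0001 4.0299] v=[0.0010 0.1990]
Step 3: x=[2.0005 4.0595] v=[0.0040 0.2960]
Step 4: x=[2.0015 4.0985] v=[0.0099 0.3901]
Step 5: x=[2.0035 4.1465] v=[0.0195 0.4804]
Step 6: x=[2.0069 4.2031] v=[0.0335 0.5661]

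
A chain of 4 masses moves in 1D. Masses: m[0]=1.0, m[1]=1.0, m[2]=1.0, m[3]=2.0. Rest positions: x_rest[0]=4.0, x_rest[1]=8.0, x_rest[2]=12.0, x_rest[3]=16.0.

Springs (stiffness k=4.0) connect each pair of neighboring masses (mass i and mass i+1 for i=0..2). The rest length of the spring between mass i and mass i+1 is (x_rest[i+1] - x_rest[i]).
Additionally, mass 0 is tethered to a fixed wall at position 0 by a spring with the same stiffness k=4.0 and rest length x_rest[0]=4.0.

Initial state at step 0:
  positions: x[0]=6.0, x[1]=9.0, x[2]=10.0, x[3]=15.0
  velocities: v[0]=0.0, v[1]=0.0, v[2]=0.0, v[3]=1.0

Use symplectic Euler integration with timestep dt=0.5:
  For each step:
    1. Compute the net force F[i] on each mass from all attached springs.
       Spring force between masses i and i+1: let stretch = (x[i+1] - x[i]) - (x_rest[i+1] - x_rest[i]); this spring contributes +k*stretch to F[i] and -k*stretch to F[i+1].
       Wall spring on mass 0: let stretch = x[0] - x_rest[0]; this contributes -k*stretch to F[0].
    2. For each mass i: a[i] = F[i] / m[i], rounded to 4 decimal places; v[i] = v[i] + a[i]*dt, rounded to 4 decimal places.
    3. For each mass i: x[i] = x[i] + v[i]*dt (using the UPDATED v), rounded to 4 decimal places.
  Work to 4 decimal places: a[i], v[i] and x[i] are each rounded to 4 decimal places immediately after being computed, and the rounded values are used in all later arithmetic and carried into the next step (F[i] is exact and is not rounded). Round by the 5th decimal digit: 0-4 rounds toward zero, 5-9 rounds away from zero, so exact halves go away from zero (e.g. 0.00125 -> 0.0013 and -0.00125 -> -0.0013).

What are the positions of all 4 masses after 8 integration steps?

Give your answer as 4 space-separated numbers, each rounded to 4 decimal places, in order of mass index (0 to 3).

Step 0: x=[6.0000 9.0000 10.0000 15.0000] v=[0.0000 0.0000 0.0000 1.0000]
Step 1: x=[3.0000 7.0000 14.0000 15.0000] v=[-6.0000 -4.0000 8.0000 0.0000]
Step 2: x=[1.0000 8.0000 12.0000 16.5000] v=[-4.0000 2.0000 -4.0000 3.0000]
Step 3: x=[5.0000 6.0000 10.5000 17.7500] v=[8.0000 -4.0000 -3.0000 2.5000]
Step 4: x=[5.0000 7.5000 11.7500 17.3750] v=[0.0000 3.0000 2.5000 -0.7500]
Step 5: x=[2.5000 10.7500 14.3750 16.1875] v=[-5.0000 6.5000 5.2500 -2.3750]
Step 6: x=[5.7500 9.3750 15.1875 16.0938] v=[6.5000 -2.7500 1.6250 -0.1875]
Step 7: x=[6.8750 10.1875 11.0938 17.5469] v=[2.2500 1.6250 -8.1874 2.9062]
Step 8: x=[4.4375 8.5938 12.5469 17.7735] v=[-4.8750 -3.1874 2.9062 0.4531]

Answer: 4.4375 8.5938 12.5469 17.7735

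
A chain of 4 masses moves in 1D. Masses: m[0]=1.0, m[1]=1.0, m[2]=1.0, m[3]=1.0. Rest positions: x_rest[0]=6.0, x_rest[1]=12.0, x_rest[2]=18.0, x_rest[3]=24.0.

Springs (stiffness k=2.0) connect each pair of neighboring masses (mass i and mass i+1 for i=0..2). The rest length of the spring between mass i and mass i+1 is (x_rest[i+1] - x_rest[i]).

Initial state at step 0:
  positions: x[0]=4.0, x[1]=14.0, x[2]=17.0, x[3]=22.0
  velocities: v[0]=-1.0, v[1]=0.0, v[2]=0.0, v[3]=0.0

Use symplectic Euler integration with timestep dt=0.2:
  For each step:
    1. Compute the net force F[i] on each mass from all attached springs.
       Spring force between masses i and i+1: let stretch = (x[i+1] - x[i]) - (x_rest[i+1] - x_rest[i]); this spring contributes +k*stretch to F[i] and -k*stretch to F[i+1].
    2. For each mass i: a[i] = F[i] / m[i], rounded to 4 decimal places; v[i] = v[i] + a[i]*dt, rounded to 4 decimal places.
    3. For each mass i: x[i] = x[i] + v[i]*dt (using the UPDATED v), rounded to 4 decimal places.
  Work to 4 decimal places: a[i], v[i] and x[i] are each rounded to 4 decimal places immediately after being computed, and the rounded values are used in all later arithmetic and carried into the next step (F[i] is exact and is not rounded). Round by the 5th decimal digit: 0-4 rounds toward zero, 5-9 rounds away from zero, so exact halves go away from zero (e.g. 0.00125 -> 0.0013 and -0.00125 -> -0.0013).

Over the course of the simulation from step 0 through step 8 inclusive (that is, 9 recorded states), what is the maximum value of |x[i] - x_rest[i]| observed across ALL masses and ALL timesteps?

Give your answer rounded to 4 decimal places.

Answer: 3.4641

Derivation:
Step 0: x=[4.0000 14.0000 17.0000 22.0000] v=[-1.0000 0.0000 0.0000 0.0000]
Step 1: x=[4.1200 13.4400 17.1600 22.0800] v=[0.6000 -2.8000 0.8000 0.4000]
Step 2: x=[4.5056 12.4320 17.4160 22.2464] v=[1.9280 -5.0400 1.2800 0.8320]
Step 3: x=[5.0453 11.1886 17.6597 22.5064] v=[2.6986 -6.2170 1.2186 1.2998]
Step 4: x=[5.5965 9.9714 17.7735 22.8586] v=[2.7559 -6.0859 0.5688 1.7611]
Step 5: x=[6.0177 9.0284 17.6699 23.2840] v=[2.1059 -4.7150 -0.5180 2.1271]
Step 6: x=[6.1997 8.5359 17.3241 23.7403] v=[0.9102 -2.4627 -1.7290 2.2815]
Step 7: x=[6.0886 8.5595 16.7885 24.1633] v=[-0.5553 0.1181 -2.6778 2.1150]
Step 8: x=[5.6952 9.0438 16.1846 24.4763] v=[-1.9669 2.4213 -3.0195 1.5651]
Max displacement = 3.4641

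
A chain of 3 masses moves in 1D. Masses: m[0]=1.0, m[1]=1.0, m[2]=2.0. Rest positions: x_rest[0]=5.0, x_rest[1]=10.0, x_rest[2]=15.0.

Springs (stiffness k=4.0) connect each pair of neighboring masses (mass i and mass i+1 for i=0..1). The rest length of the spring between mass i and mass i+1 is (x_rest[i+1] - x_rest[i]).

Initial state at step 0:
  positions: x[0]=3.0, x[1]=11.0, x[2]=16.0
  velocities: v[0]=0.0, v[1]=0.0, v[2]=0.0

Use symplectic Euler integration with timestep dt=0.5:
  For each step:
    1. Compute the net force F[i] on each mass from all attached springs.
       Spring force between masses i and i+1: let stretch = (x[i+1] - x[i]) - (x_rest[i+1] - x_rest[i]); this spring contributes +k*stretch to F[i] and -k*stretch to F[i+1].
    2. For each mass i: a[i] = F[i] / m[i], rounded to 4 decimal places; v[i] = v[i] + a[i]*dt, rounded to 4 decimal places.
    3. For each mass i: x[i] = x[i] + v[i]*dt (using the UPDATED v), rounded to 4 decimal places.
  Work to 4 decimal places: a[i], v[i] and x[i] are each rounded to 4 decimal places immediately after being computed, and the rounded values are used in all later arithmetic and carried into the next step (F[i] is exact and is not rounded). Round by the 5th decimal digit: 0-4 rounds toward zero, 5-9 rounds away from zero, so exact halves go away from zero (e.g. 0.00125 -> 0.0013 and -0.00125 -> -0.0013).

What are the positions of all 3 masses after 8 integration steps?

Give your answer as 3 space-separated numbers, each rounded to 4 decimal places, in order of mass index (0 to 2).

Step 0: x=[3.0000 11.0000 16.0000] v=[0.0000 0.0000 0.0000]
Step 1: x=[6.0000 8.0000 16.0000] v=[6.0000 -6.0000 0.0000]
Step 2: x=[6.0000 11.0000 14.5000] v=[0.0000 6.0000 -3.0000]
Step 3: x=[6.0000 12.5000 13.7500] v=[0.0000 3.0000 -1.5000]
Step 4: x=[7.5000 8.7500 14.8750] v=[3.0000 -7.5000 2.2500]
Step 5: x=[5.2500 9.8750 15.4375] v=[-4.5000 2.2500 1.1250]
Step 6: x=[2.6250 11.9375 15.7188] v=[-5.2500 4.1250 0.5625]
Step 7: x=[4.3125 8.4688 16.6094] v=[3.3750 -6.9374 1.7812]
Step 8: x=[5.1563 8.9844 15.9297] v=[1.6876 1.0312 -1.3594]

Answer: 5.1563 8.9844 15.9297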